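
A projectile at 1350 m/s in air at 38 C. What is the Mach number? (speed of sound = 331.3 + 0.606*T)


a = 331.3 + 0.606*(38) = 354.328 m/s
M = v/a = 1350/354.328 = 3.81

3.81


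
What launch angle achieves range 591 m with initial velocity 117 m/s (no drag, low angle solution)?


sin(2*theta) = R*g/v0^2 = 591*9.81/117^2 = 0.423531, theta = arcsin(0.423531)/2 = 12.53°

12.53 degrees


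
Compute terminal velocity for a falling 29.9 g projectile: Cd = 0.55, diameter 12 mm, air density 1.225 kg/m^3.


A = pi*(d/2)^2 = pi*(12/2000)^2 = 1.13097e-04 m^2
vt = sqrt(2mg/(Cd*rho*A)) = sqrt(2*0.0299*9.81/(0.55 * 1.225 * 1.13097e-04)) = 87.74 m/s

87.74 m/s


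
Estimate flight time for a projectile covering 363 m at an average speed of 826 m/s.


t = d/v = 363/826 = 0.4395 s

0.4395 s


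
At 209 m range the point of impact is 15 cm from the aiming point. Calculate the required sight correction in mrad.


1 mrad subtends 1 cm per 10 m of range, so adj = error_cm / (dist_m / 10) = 15 / (209/10) = 0.7177 mrad

0.7177 mrad


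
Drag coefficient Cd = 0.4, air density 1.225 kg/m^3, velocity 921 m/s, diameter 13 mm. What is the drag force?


A = pi*(d/2)^2 = pi*(13/2000)^2 = 1.32732e-04 m^2
Fd = 0.5*Cd*rho*A*v^2 = 0.5*0.4*1.225*1.32732e-04*921^2 = 27.58 N

27.58 N


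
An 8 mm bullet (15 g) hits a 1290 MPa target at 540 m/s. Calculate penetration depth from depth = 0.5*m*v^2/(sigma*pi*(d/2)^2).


A = pi*(d/2)^2 = pi*(8/2)^2 = 50.2655 mm^2
E = 0.5*m*v^2 = 0.5*0.015*540^2 = 2187 J
depth = E/(sigma*A) = 2187 J / (1290 MPa * 50.2655 mm^2) = 2187/(1290 * 50.2655) m = 0.0337279 m ≈ 33.73 mm

33.73 mm


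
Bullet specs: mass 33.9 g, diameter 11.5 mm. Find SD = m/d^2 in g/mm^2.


SD = m/d^2 = 33.9/11.5^2 = 0.2563 g/mm^2

0.2563 g/mm^2


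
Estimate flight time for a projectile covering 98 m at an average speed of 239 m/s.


t = d/v = 98/239 = 0.41 s

0.41 s


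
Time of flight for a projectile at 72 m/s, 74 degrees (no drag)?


T = 2*v0*sin(theta)/g = 2*72*sin(74°)/9.81 = 14.11 s

14.11 s


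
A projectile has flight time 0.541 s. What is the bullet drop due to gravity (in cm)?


drop = 0.5*g*t^2 = 0.5*9.81*0.541^2 = 1.4356 m ≈ 143.6 cm

143.6 cm


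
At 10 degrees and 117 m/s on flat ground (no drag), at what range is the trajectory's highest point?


R = v0^2*sin(2*theta)/g = 117^2*sin(2*10°)/9.81 = 477.259 m
apex_dist = R/2 = 477.259/2 = 238.6 m

238.6 m


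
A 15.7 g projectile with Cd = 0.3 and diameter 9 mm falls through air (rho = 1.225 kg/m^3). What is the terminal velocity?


A = pi*(d/2)^2 = pi*(9/2000)^2 = 6.36173e-05 m^2
vt = sqrt(2mg/(Cd*rho*A)) = sqrt(2*0.0157*9.81/(0.3 * 1.225 * 6.36173e-05)) = 114.8 m/s

114.8 m/s


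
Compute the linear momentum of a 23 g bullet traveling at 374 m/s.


p = m*v = 0.023*374 = 8.602 kg·m/s

8.602 kg·m/s


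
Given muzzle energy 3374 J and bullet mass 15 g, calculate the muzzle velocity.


v = sqrt(2*E/m) = sqrt(2*3374/0.015) = 670.7 m/s

670.7 m/s


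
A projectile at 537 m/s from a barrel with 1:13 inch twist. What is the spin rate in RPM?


twist_m = 13*0.0254 = 0.3302 m
spin = v/twist = 537/0.3302 = 1626.287 rev/s
RPM = spin*60 = 1626.287*60 ≈ 97577 RPM

97577 RPM


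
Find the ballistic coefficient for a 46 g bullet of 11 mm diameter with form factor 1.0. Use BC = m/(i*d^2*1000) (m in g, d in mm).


BC = m/(i*d^2*1000) = 46/(1.0 * 11^2 * 1000) = 0.0003802

0.0003802


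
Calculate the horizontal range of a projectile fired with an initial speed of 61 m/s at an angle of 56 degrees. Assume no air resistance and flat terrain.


R = v0^2 * sin(2*theta) / g = 61^2 * sin(2*56°) / 9.81 = 351.7 m

351.7 m


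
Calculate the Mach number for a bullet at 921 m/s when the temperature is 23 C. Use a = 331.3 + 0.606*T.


a = 331.3 + 0.606*(23) = 345.238 m/s
M = v/a = 921/345.238 = 2.668

2.668


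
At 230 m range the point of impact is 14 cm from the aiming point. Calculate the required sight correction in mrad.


1 mrad subtends 1 cm per 10 m of range, so adj = error_cm / (dist_m / 10) = 14 / (230/10) = 0.6087 mrad

0.6087 mrad


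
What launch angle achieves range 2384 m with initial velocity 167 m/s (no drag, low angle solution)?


sin(2*theta) = R*g/v0^2 = 2384*9.81/167^2 = 0.838576, theta = arcsin(0.838576)/2 = 28.5°

28.5 degrees


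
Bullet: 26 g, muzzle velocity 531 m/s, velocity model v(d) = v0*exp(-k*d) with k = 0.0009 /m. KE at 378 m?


v = v0*exp(-k*d) = 531*exp(-0.0009*378) = 377.874 m/s
E = 0.5*m*v^2 = 0.5*0.026*377.874^2 = 1856 J

1856 J


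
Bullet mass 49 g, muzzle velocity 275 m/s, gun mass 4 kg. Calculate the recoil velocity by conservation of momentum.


v_recoil = m_p * v_p / m_gun = 0.049 * 275 / 4 = 3.369 m/s

3.369 m/s


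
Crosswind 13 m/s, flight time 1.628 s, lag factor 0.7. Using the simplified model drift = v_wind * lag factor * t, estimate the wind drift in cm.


drift = v_wind * lag * t = 13 * 0.7 * 1.628 = 14.8148 m ≈ 1481 cm

1481 cm


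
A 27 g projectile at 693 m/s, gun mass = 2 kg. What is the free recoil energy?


v_r = m_p*v_p/m_gun = 0.027*693/2 = 9.3555 m/s, E_r = 0.5*m_gun*v_r^2 = 0.5*2*9.3555^2 = 87.53 J

87.53 J


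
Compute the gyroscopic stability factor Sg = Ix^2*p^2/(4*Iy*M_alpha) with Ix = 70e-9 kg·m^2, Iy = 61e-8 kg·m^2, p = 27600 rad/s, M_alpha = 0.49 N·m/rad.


Sg = Ix^2 * p^2 / (4 * Iy * M_alpha) = (70e-9)^2 * 27600^2 / (4 * 61e-8 * 0.49) = 3.122

3.122


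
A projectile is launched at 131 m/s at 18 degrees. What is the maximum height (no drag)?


H = (v0*sin(theta))^2 / (2g) = (131*sin(18°))^2 / (2*9.81) = 83.52 m

83.52 m


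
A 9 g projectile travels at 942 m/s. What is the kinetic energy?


E = 0.5*m*v^2 = 0.5*0.009*942^2 = 3993 J

3993 J


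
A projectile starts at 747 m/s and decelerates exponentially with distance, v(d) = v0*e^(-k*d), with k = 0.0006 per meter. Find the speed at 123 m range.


v = v0*exp(-k*d) = 747*exp(-0.0006*123) = 693.9 m/s

693.9 m/s


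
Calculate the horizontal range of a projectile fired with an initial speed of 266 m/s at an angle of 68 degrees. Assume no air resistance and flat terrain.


R = v0^2 * sin(2*theta) / g = 266^2 * sin(2*68°) / 9.81 = 5010 m

5010 m


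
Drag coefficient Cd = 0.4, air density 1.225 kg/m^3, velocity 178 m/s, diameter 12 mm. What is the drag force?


A = pi*(d/2)^2 = pi*(12/2000)^2 = 1.13097e-04 m^2
Fd = 0.5*Cd*rho*A*v^2 = 0.5*0.4*1.225*1.13097e-04*178^2 = 0.8779 N

0.8779 N


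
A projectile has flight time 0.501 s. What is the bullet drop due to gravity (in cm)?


drop = 0.5*g*t^2 = 0.5*9.81*0.501^2 = 1.23116 m ≈ 123.1 cm

123.1 cm


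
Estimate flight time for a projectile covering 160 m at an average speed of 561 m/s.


t = d/v = 160/561 = 0.2852 s

0.2852 s


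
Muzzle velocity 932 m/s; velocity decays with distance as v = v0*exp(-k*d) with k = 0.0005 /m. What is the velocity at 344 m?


v = v0*exp(-k*d) = 932*exp(-0.0005*344) = 784.7 m/s

784.7 m/s


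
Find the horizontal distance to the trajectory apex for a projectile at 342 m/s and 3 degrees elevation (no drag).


R = v0^2*sin(2*theta)/g = 342^2*sin(2*3°)/9.81 = 1246.29 m
apex_dist = R/2 = 1246.29/2 = 623.1 m

623.1 m


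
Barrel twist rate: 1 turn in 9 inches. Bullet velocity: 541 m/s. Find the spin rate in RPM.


twist_m = 9*0.0254 = 0.2286 m
spin = v/twist = 541/0.2286 = 2366.579 rev/s
RPM = spin*60 = 2366.579*60 ≈ 141995 RPM

141995 RPM


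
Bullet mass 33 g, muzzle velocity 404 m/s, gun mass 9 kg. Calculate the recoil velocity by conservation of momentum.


v_recoil = m_p * v_p / m_gun = 0.033 * 404 / 9 = 1.481 m/s

1.481 m/s


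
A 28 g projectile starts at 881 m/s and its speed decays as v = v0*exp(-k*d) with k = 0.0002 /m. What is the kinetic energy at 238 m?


v = v0*exp(-k*d) = 881*exp(-0.0002*238) = 840.047 m/s
E = 0.5*m*v^2 = 0.5*0.028*840.047^2 = 9880 J

9880 J


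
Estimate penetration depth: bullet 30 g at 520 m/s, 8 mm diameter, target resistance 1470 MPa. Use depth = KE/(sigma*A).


A = pi*(d/2)^2 = pi*(8/2)^2 = 50.2655 mm^2
E = 0.5*m*v^2 = 0.5*0.03*520^2 = 4056 J
depth = E/(sigma*A) = 4056 J / (1470 MPa * 50.2655 mm^2) = 4056/(1470 * 50.2655) m = 0.0548922 m ≈ 54.89 mm

54.89 mm


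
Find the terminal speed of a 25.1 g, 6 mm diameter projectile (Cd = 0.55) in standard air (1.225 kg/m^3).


A = pi*(d/2)^2 = pi*(6/2000)^2 = 2.82743e-05 m^2
vt = sqrt(2mg/(Cd*rho*A)) = sqrt(2*0.0251*9.81/(0.55 * 1.225 * 2.82743e-05)) = 160.8 m/s

160.8 m/s


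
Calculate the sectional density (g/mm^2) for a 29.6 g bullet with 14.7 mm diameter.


SD = m/d^2 = 29.6/14.7^2 = 0.137 g/mm^2

0.137 g/mm^2


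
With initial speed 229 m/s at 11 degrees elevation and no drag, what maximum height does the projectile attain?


H = (v0*sin(theta))^2 / (2g) = (229*sin(11°))^2 / (2*9.81) = 97.31 m

97.31 m


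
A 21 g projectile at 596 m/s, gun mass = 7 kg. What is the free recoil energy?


v_r = m_p*v_p/m_gun = 0.021*596/7 = 1.788 m/s, E_r = 0.5*m_gun*v_r^2 = 0.5*7*1.788^2 = 11.19 J

11.19 J


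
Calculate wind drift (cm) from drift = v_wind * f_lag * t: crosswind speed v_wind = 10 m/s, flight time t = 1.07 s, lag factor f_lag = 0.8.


drift = v_wind * lag * t = 10 * 0.8 * 1.07 = 8.56 m ≈ 856 cm

856 cm


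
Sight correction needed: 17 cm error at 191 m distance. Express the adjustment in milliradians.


1 mrad subtends 1 cm per 10 m of range, so adj = error_cm / (dist_m / 10) = 17 / (191/10) = 0.8901 mrad

0.8901 mrad


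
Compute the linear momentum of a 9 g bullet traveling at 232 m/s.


p = m*v = 0.009*232 = 2.088 kg·m/s

2.088 kg·m/s


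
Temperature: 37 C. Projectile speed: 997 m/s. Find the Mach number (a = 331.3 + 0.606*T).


a = 331.3 + 0.606*(37) = 353.722 m/s
M = v/a = 997/353.722 = 2.819

2.819


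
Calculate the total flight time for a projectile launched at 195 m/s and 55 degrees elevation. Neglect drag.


T = 2*v0*sin(theta)/g = 2*195*sin(55°)/9.81 = 32.57 s

32.57 s


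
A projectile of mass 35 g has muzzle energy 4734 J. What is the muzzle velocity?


v = sqrt(2*E/m) = sqrt(2*4734/0.035) = 520.1 m/s

520.1 m/s


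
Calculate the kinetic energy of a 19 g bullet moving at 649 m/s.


E = 0.5*m*v^2 = 0.5*0.019*649^2 = 4001 J

4001 J


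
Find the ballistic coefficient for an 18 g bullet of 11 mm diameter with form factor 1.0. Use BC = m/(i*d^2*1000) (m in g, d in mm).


BC = m/(i*d^2*1000) = 18/(1.0 * 11^2 * 1000) = 0.0001488

0.0001488


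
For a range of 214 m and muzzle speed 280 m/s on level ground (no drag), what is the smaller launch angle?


sin(2*theta) = R*g/v0^2 = 214*9.81/280^2 = 0.0267773, theta = arcsin(0.0267773)/2 = 0.7672°

0.7672 degrees


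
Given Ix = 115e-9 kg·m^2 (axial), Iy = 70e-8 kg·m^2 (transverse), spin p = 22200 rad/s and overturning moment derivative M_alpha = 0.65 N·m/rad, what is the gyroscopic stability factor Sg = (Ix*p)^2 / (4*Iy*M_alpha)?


Sg = Ix^2 * p^2 / (4 * Iy * M_alpha) = (115e-9)^2 * 22200^2 / (4 * 70e-8 * 0.65) = 3.581

3.581


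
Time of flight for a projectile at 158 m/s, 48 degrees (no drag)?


T = 2*v0*sin(theta)/g = 2*158*sin(48°)/9.81 = 23.94 s

23.94 s


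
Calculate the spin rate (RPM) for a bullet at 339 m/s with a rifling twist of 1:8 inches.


twist_m = 8*0.0254 = 0.2032 m
spin = v/twist = 339/0.2032 = 1668.307 rev/s
RPM = spin*60 = 1668.307*60 ≈ 100098 RPM

100098 RPM


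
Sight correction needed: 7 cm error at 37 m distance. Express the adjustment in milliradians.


1 mrad subtends 1 cm per 10 m of range, so adj = error_cm / (dist_m / 10) = 7 / (37/10) = 1.892 mrad

1.892 mrad


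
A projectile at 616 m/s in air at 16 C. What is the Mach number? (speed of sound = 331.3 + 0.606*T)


a = 331.3 + 0.606*(16) = 340.996 m/s
M = v/a = 616/340.996 = 1.806

1.806


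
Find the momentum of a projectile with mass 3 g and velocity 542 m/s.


p = m*v = 0.003*542 = 1.626 kg·m/s

1.626 kg·m/s


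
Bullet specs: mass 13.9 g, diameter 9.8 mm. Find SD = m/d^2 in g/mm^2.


SD = m/d^2 = 13.9/9.8^2 = 0.1447 g/mm^2

0.1447 g/mm^2


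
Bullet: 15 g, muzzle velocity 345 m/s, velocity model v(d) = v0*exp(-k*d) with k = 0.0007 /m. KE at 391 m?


v = v0*exp(-k*d) = 345*exp(-0.0007*391) = 262.393 m/s
E = 0.5*m*v^2 = 0.5*0.015*262.393^2 = 516.4 J

516.4 J


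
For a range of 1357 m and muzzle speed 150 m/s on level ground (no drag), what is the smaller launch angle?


sin(2*theta) = R*g/v0^2 = 1357*9.81/150^2 = 0.591652, theta = arcsin(0.591652)/2 = 18.14°

18.14 degrees


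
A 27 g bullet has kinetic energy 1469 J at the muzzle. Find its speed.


v = sqrt(2*E/m) = sqrt(2*1469/0.027) = 329.9 m/s

329.9 m/s


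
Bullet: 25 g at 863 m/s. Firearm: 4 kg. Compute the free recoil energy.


v_r = m_p*v_p/m_gun = 0.025*863/4 = 5.39375 m/s, E_r = 0.5*m_gun*v_r^2 = 0.5*4*5.39375^2 = 58.19 J

58.19 J


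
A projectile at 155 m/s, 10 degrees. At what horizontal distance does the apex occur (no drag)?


R = v0^2*sin(2*theta)/g = 155^2*sin(2*10°)/9.81 = 837.618 m
apex_dist = R/2 = 837.618/2 = 418.8 m

418.8 m


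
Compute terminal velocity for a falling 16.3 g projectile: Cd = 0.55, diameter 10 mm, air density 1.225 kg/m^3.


A = pi*(d/2)^2 = pi*(10/2000)^2 = 7.85398e-05 m^2
vt = sqrt(2mg/(Cd*rho*A)) = sqrt(2*0.0163*9.81/(0.55 * 1.225 * 7.85398e-05)) = 77.74 m/s

77.74 m/s


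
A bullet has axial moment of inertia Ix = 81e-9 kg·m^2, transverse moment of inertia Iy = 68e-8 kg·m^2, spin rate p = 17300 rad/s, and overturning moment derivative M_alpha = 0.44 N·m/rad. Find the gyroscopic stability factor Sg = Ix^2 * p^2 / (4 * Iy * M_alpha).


Sg = Ix^2 * p^2 / (4 * Iy * M_alpha) = (81e-9)^2 * 17300^2 / (4 * 68e-8 * 0.44) = 1.641

1.641


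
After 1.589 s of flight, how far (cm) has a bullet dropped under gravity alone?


drop = 0.5*g*t^2 = 0.5*9.81*1.589^2 = 12.3847 m ≈ 1238 cm

1238 cm


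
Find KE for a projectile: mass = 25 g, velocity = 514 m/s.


E = 0.5*m*v^2 = 0.5*0.025*514^2 = 3302 J

3302 J


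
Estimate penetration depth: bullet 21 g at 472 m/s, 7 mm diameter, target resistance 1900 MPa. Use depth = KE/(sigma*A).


A = pi*(d/2)^2 = pi*(7/2)^2 = 38.4845 mm^2
E = 0.5*m*v^2 = 0.5*0.021*472^2 = 2339.23 J
depth = E/(sigma*A) = 2339.23 J / (1900 MPa * 38.4845 mm^2) = 2339.23/(1900 * 38.4845) m = 0.0319914 m ≈ 31.99 mm

31.99 mm


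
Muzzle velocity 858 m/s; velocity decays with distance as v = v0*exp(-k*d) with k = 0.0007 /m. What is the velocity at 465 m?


v = v0*exp(-k*d) = 858*exp(-0.0007*465) = 619.6 m/s

619.6 m/s


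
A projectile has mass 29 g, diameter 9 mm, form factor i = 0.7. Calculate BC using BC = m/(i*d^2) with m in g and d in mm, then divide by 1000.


BC = m/(i*d^2*1000) = 29/(0.7 * 9^2 * 1000) = 0.0005115

0.0005115


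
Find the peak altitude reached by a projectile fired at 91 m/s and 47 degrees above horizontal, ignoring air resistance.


H = (v0*sin(theta))^2 / (2g) = (91*sin(47°))^2 / (2*9.81) = 225.8 m

225.8 m


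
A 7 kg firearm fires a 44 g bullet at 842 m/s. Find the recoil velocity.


v_recoil = m_p * v_p / m_gun = 0.044 * 842 / 7 = 5.293 m/s

5.293 m/s


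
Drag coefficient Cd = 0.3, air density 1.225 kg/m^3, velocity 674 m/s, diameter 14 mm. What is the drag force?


A = pi*(d/2)^2 = pi*(14/2000)^2 = 1.53938e-04 m^2
Fd = 0.5*Cd*rho*A*v^2 = 0.5*0.3*1.225*1.53938e-04*674^2 = 12.85 N

12.85 N


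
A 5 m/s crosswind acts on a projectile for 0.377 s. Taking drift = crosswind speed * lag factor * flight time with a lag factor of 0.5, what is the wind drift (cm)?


drift = v_wind * lag * t = 5 * 0.5 * 0.377 = 0.9425 m ≈ 94.25 cm

94.25 cm


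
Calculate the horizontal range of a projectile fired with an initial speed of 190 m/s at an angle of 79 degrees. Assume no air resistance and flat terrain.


R = v0^2 * sin(2*theta) / g = 190^2 * sin(2*79°) / 9.81 = 1379 m

1379 m


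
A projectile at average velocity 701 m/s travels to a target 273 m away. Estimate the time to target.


t = d/v = 273/701 = 0.3894 s

0.3894 s


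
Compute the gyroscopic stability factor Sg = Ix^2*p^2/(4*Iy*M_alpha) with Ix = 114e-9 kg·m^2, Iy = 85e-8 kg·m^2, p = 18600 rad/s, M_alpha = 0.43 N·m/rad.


Sg = Ix^2 * p^2 / (4 * Iy * M_alpha) = (114e-9)^2 * 18600^2 / (4 * 85e-8 * 0.43) = 3.075

3.075


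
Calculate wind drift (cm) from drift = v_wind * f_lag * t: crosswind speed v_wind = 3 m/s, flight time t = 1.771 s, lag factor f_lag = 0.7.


drift = v_wind * lag * t = 3 * 0.7 * 1.771 = 3.7191 m ≈ 371.9 cm

371.9 cm


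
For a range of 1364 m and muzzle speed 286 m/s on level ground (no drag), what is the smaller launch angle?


sin(2*theta) = R*g/v0^2 = 1364*9.81/286^2 = 0.163588, theta = arcsin(0.163588)/2 = 4.708°

4.708 degrees


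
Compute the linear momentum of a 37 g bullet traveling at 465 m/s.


p = m*v = 0.037*465 = 17.2 kg·m/s

17.2 kg·m/s


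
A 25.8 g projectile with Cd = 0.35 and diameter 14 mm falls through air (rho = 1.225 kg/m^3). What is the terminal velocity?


A = pi*(d/2)^2 = pi*(14/2000)^2 = 1.53938e-04 m^2
vt = sqrt(2mg/(Cd*rho*A)) = sqrt(2*0.0258*9.81/(0.35 * 1.225 * 1.53938e-04)) = 87.58 m/s

87.58 m/s


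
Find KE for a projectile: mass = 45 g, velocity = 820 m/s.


E = 0.5*m*v^2 = 0.5*0.045*820^2 = 15129 J

15129 J


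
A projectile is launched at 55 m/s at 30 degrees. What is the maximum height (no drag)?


H = (v0*sin(theta))^2 / (2g) = (55*sin(30°))^2 / (2*9.81) = 38.54 m

38.54 m


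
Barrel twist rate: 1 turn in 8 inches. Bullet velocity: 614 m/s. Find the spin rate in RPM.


twist_m = 8*0.0254 = 0.2032 m
spin = v/twist = 614/0.2032 = 3021.654 rev/s
RPM = spin*60 = 3021.654*60 ≈ 181299 RPM

181299 RPM


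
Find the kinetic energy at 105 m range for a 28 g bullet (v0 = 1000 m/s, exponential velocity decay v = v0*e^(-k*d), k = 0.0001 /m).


v = v0*exp(-k*d) = 1000*exp(-0.0001*105) = 989.555 m/s
E = 0.5*m*v^2 = 0.5*0.028*989.555^2 = 13709 J

13709 J


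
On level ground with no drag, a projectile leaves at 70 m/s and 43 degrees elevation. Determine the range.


R = v0^2 * sin(2*theta) / g = 70^2 * sin(2*43°) / 9.81 = 498.3 m

498.3 m


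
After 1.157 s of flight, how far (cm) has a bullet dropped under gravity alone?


drop = 0.5*g*t^2 = 0.5*9.81*1.157^2 = 6.56607 m ≈ 656.6 cm

656.6 cm


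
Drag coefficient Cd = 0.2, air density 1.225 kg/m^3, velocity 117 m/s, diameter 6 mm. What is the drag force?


A = pi*(d/2)^2 = pi*(6/2000)^2 = 2.82743e-05 m^2
Fd = 0.5*Cd*rho*A*v^2 = 0.5*0.2*1.225*2.82743e-05*117^2 = 0.04741 N

0.04741 N


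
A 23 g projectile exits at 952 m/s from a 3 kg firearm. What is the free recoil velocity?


v_recoil = m_p * v_p / m_gun = 0.023 * 952 / 3 = 7.299 m/s

7.299 m/s


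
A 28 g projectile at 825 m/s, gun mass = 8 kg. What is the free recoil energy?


v_r = m_p*v_p/m_gun = 0.028*825/8 = 2.8875 m/s, E_r = 0.5*m_gun*v_r^2 = 0.5*8*2.8875^2 = 33.35 J

33.35 J


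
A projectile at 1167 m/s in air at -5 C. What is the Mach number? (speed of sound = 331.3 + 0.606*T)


a = 331.3 + 0.606*(-5) = 328.27 m/s
M = v/a = 1167/328.27 = 3.555

3.555


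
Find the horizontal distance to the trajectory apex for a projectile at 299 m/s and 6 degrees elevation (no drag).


R = v0^2*sin(2*theta)/g = 299^2*sin(2*6°)/9.81 = 1894.75 m
apex_dist = R/2 = 1894.75/2 = 947.4 m

947.4 m


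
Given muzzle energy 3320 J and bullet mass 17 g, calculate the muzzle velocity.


v = sqrt(2*E/m) = sqrt(2*3320/0.017) = 625 m/s

625 m/s


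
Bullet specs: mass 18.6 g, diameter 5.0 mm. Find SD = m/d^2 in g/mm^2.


SD = m/d^2 = 18.6/5.0^2 = 0.744 g/mm^2

0.744 g/mm^2


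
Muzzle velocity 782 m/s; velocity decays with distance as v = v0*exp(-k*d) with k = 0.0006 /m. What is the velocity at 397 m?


v = v0*exp(-k*d) = 782*exp(-0.0006*397) = 616.3 m/s

616.3 m/s


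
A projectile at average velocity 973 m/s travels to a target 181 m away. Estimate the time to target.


t = d/v = 181/973 = 0.186 s

0.186 s


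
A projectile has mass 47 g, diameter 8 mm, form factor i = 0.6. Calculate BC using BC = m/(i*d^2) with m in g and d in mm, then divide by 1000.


BC = m/(i*d^2*1000) = 47/(0.6 * 8^2 * 1000) = 0.001224

0.001224


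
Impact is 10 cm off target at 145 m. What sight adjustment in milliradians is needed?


1 mrad subtends 1 cm per 10 m of range, so adj = error_cm / (dist_m / 10) = 10 / (145/10) = 0.6897 mrad

0.6897 mrad


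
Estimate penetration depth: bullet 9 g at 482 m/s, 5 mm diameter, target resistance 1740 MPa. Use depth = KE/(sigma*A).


A = pi*(d/2)^2 = pi*(5/2)^2 = 19.635 mm^2
E = 0.5*m*v^2 = 0.5*0.009*482^2 = 1045.46 J
depth = E/(sigma*A) = 1045.46 J / (1740 MPa * 19.635 mm^2) = 1045.46/(1740 * 19.635) m = 0.0306004 m ≈ 30.6 mm

30.6 mm


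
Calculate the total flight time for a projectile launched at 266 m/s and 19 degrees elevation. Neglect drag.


T = 2*v0*sin(theta)/g = 2*266*sin(19°)/9.81 = 17.66 s

17.66 s


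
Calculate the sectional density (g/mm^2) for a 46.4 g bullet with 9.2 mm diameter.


SD = m/d^2 = 46.4/9.2^2 = 0.5482 g/mm^2

0.5482 g/mm^2


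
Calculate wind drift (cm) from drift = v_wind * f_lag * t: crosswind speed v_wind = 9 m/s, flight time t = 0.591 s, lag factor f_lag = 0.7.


drift = v_wind * lag * t = 9 * 0.7 * 0.591 = 3.7233 m ≈ 372.3 cm

372.3 cm


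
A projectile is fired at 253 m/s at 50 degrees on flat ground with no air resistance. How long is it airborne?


T = 2*v0*sin(theta)/g = 2*253*sin(50°)/9.81 = 39.51 s

39.51 s


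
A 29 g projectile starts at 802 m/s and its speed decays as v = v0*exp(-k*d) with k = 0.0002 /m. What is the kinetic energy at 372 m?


v = v0*exp(-k*d) = 802*exp(-0.0002*372) = 744.497 m/s
E = 0.5*m*v^2 = 0.5*0.029*744.497^2 = 8037 J

8037 J


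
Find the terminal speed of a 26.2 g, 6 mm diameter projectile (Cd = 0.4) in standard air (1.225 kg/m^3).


A = pi*(d/2)^2 = pi*(6/2000)^2 = 2.82743e-05 m^2
vt = sqrt(2mg/(Cd*rho*A)) = sqrt(2*0.0262*9.81/(0.4 * 1.225 * 2.82743e-05)) = 192.6 m/s

192.6 m/s


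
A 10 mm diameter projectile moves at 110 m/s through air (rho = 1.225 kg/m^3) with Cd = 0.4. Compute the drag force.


A = pi*(d/2)^2 = pi*(10/2000)^2 = 7.85398e-05 m^2
Fd = 0.5*Cd*rho*A*v^2 = 0.5*0.4*1.225*7.85398e-05*110^2 = 0.2328 N

0.2328 N


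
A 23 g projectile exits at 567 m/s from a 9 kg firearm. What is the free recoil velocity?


v_recoil = m_p * v_p / m_gun = 0.023 * 567 / 9 = 1.449 m/s

1.449 m/s


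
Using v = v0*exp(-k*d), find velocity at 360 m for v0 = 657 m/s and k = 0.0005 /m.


v = v0*exp(-k*d) = 657*exp(-0.0005*360) = 548.8 m/s

548.8 m/s


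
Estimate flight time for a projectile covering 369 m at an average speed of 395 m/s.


t = d/v = 369/395 = 0.9342 s

0.9342 s


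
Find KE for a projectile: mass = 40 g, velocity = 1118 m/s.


E = 0.5*m*v^2 = 0.5*0.04*1118^2 = 24998 J

24998 J


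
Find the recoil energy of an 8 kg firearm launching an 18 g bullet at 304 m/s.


v_r = m_p*v_p/m_gun = 0.018*304/8 = 0.684 m/s, E_r = 0.5*m_gun*v_r^2 = 0.5*8*0.684^2 = 1.871 J

1.871 J


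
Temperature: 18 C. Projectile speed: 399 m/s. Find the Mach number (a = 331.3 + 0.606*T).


a = 331.3 + 0.606*(18) = 342.208 m/s
M = v/a = 399/342.208 = 1.166

1.166


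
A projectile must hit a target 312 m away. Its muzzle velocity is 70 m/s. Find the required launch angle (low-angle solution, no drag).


sin(2*theta) = R*g/v0^2 = 312*9.81/70^2 = 0.624637, theta = arcsin(0.624637)/2 = 19.33°

19.33 degrees


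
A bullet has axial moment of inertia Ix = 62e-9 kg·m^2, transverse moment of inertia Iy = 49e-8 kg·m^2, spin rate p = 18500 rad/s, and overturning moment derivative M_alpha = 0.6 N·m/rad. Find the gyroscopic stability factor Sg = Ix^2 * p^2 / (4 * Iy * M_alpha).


Sg = Ix^2 * p^2 / (4 * Iy * M_alpha) = (62e-9)^2 * 18500^2 / (4 * 49e-8 * 0.6) = 1.119

1.119


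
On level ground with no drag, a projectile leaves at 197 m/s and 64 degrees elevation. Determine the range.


R = v0^2 * sin(2*theta) / g = 197^2 * sin(2*64°) / 9.81 = 3117 m

3117 m


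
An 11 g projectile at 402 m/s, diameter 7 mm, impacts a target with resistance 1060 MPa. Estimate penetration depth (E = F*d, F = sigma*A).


A = pi*(d/2)^2 = pi*(7/2)^2 = 38.4845 mm^2
E = 0.5*m*v^2 = 0.5*0.011*402^2 = 888.822 J
depth = E/(sigma*A) = 888.822 J / (1060 MPa * 38.4845 mm^2) = 888.822/(1060 * 38.4845) m = 0.0217883 m ≈ 21.79 mm

21.79 mm


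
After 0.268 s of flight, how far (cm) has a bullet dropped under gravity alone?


drop = 0.5*g*t^2 = 0.5*9.81*0.268^2 = 0.352297 m ≈ 35.23 cm

35.23 cm


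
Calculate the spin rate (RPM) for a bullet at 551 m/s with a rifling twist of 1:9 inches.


twist_m = 9*0.0254 = 0.2286 m
spin = v/twist = 551/0.2286 = 2410.324 rev/s
RPM = spin*60 = 2410.324*60 ≈ 144619 RPM

144619 RPM


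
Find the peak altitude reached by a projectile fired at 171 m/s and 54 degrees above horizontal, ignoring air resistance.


H = (v0*sin(theta))^2 / (2g) = (171*sin(54°))^2 / (2*9.81) = 975.5 m

975.5 m


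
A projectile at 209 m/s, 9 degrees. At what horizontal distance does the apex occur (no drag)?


R = v0^2*sin(2*theta)/g = 209^2*sin(2*9°)/9.81 = 1375.96 m
apex_dist = R/2 = 1375.96/2 = 688 m

688 m


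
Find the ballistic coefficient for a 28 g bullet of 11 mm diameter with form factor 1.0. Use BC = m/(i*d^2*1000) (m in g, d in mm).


BC = m/(i*d^2*1000) = 28/(1.0 * 11^2 * 1000) = 0.0002314

0.0002314


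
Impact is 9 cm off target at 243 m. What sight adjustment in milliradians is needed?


1 mrad subtends 1 cm per 10 m of range, so adj = error_cm / (dist_m / 10) = 9 / (243/10) = 0.3704 mrad

0.3704 mrad


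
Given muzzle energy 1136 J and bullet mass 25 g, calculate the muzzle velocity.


v = sqrt(2*E/m) = sqrt(2*1136/0.025) = 301.5 m/s

301.5 m/s


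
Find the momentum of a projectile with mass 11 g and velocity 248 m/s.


p = m*v = 0.011*248 = 2.728 kg·m/s

2.728 kg·m/s


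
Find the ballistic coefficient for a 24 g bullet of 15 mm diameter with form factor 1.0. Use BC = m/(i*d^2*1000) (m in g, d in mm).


BC = m/(i*d^2*1000) = 24/(1.0 * 15^2 * 1000) = 0.0001067

0.0001067


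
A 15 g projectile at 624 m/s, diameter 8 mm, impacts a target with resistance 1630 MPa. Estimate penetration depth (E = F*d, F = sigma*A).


A = pi*(d/2)^2 = pi*(8/2)^2 = 50.2655 mm^2
E = 0.5*m*v^2 = 0.5*0.015*624^2 = 2920.32 J
depth = E/(sigma*A) = 2920.32 J / (1630 MPa * 50.2655 mm^2) = 2920.32/(1630 * 50.2655) m = 0.0356429 m ≈ 35.64 mm

35.64 mm


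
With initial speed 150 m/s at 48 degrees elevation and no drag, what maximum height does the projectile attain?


H = (v0*sin(theta))^2 / (2g) = (150*sin(48°))^2 / (2*9.81) = 633.3 m

633.3 m


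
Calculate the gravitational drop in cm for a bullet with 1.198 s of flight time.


drop = 0.5*g*t^2 = 0.5*9.81*1.198^2 = 7.03968 m ≈ 704 cm

704 cm


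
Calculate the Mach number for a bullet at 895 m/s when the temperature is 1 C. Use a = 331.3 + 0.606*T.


a = 331.3 + 0.606*(1) = 331.906 m/s
M = v/a = 895/331.906 = 2.697

2.697


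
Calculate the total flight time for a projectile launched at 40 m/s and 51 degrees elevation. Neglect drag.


T = 2*v0*sin(theta)/g = 2*40*sin(51°)/9.81 = 6.338 s

6.338 s


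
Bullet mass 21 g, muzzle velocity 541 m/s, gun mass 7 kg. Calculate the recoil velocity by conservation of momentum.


v_recoil = m_p * v_p / m_gun = 0.021 * 541 / 7 = 1.623 m/s

1.623 m/s


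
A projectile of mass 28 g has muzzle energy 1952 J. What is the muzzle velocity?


v = sqrt(2*E/m) = sqrt(2*1952/0.028) = 373.4 m/s

373.4 m/s


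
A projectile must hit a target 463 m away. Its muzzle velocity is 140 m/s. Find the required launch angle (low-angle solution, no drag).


sin(2*theta) = R*g/v0^2 = 463*9.81/140^2 = 0.231736, theta = arcsin(0.231736)/2 = 6.7°

6.7 degrees


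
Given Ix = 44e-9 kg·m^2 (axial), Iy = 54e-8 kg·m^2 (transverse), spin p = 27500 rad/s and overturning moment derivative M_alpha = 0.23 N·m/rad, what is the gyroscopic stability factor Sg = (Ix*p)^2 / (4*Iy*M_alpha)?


Sg = Ix^2 * p^2 / (4 * Iy * M_alpha) = (44e-9)^2 * 27500^2 / (4 * 54e-8 * 0.23) = 2.947

2.947


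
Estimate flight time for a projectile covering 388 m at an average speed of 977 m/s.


t = d/v = 388/977 = 0.3971 s

0.3971 s


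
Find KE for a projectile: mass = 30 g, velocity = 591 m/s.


E = 0.5*m*v^2 = 0.5*0.03*591^2 = 5239 J

5239 J


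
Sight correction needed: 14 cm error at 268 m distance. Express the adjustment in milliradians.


1 mrad subtends 1 cm per 10 m of range, so adj = error_cm / (dist_m / 10) = 14 / (268/10) = 0.5224 mrad

0.5224 mrad


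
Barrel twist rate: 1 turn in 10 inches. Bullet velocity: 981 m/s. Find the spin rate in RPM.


twist_m = 10*0.0254 = 0.254 m
spin = v/twist = 981/0.254 = 3862.205 rev/s
RPM = spin*60 = 3862.205*60 ≈ 231732 RPM

231732 RPM


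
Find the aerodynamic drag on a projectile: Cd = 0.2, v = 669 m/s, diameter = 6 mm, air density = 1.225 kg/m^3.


A = pi*(d/2)^2 = pi*(6/2000)^2 = 2.82743e-05 m^2
Fd = 0.5*Cd*rho*A*v^2 = 0.5*0.2*1.225*2.82743e-05*669^2 = 1.55 N

1.55 N


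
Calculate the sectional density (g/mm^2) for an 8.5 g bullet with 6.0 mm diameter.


SD = m/d^2 = 8.5/6.0^2 = 0.2361 g/mm^2

0.2361 g/mm^2


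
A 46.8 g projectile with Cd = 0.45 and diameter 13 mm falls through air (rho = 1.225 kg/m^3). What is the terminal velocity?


A = pi*(d/2)^2 = pi*(13/2000)^2 = 1.32732e-04 m^2
vt = sqrt(2mg/(Cd*rho*A)) = sqrt(2*0.0468*9.81/(0.45 * 1.225 * 1.32732e-04)) = 112 m/s

112 m/s


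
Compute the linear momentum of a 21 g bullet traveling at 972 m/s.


p = m*v = 0.021*972 = 20.41 kg·m/s

20.41 kg·m/s


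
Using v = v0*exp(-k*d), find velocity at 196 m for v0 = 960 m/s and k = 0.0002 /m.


v = v0*exp(-k*d) = 960*exp(-0.0002*196) = 923.1 m/s

923.1 m/s


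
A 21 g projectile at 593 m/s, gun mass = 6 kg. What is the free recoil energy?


v_r = m_p*v_p/m_gun = 0.021*593/6 = 2.0755 m/s, E_r = 0.5*m_gun*v_r^2 = 0.5*6*2.0755^2 = 12.92 J

12.92 J


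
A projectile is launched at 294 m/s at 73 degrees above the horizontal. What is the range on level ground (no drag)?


R = v0^2 * sin(2*theta) / g = 294^2 * sin(2*73°) / 9.81 = 4927 m

4927 m


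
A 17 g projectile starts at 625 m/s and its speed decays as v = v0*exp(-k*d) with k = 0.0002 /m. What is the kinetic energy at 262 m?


v = v0*exp(-k*d) = 625*exp(-0.0002*262) = 593.093 m/s
E = 0.5*m*v^2 = 0.5*0.017*593.093^2 = 2990 J

2990 J


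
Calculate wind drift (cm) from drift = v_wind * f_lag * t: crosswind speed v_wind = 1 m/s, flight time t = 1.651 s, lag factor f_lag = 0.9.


drift = v_wind * lag * t = 1 * 0.9 * 1.651 = 1.4859 m ≈ 148.6 cm

148.6 cm


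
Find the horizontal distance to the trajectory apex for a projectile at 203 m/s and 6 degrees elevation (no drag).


R = v0^2*sin(2*theta)/g = 203^2*sin(2*6°)/9.81 = 873.377 m
apex_dist = R/2 = 873.377/2 = 436.7 m

436.7 m


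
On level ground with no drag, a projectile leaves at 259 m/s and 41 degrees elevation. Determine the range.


R = v0^2 * sin(2*theta) / g = 259^2 * sin(2*41°) / 9.81 = 6771 m

6771 m


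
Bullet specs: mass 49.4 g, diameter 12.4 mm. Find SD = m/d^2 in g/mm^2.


SD = m/d^2 = 49.4/12.4^2 = 0.3213 g/mm^2

0.3213 g/mm^2


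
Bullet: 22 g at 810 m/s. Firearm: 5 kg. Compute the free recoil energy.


v_r = m_p*v_p/m_gun = 0.022*810/5 = 3.564 m/s, E_r = 0.5*m_gun*v_r^2 = 0.5*5*3.564^2 = 31.76 J

31.76 J


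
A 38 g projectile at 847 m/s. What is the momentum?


p = m*v = 0.038*847 = 32.19 kg·m/s

32.19 kg·m/s


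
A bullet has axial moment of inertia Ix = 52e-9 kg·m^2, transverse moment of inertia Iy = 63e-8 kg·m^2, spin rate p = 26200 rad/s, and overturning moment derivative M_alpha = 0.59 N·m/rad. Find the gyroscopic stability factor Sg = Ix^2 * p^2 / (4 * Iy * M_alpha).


Sg = Ix^2 * p^2 / (4 * Iy * M_alpha) = (52e-9)^2 * 26200^2 / (4 * 63e-8 * 0.59) = 1.248

1.248


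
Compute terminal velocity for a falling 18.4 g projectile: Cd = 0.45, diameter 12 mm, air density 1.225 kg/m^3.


A = pi*(d/2)^2 = pi*(12/2000)^2 = 1.13097e-04 m^2
vt = sqrt(2mg/(Cd*rho*A)) = sqrt(2*0.0184*9.81/(0.45 * 1.225 * 1.13097e-04)) = 76.1 m/s

76.1 m/s


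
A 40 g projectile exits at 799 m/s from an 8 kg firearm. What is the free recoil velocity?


v_recoil = m_p * v_p / m_gun = 0.04 * 799 / 8 = 3.995 m/s

3.995 m/s


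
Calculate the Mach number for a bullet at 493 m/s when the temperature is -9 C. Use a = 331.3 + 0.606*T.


a = 331.3 + 0.606*(-9) = 325.846 m/s
M = v/a = 493/325.846 = 1.513

1.513


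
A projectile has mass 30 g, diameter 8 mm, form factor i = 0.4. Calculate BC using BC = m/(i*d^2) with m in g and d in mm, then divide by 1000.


BC = m/(i*d^2*1000) = 30/(0.4 * 8^2 * 1000) = 0.001172

0.001172


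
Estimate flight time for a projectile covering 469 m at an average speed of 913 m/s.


t = d/v = 469/913 = 0.5137 s

0.5137 s


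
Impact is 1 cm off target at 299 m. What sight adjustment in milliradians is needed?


1 mrad subtends 1 cm per 10 m of range, so adj = error_cm / (dist_m / 10) = 1 / (299/10) = 0.03344 mrad

0.03344 mrad


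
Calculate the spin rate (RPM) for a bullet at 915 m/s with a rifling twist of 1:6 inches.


twist_m = 6*0.0254 = 0.1524 m
spin = v/twist = 915/0.1524 = 6003.937 rev/s
RPM = spin*60 = 6003.937*60 ≈ 360236 RPM

360236 RPM


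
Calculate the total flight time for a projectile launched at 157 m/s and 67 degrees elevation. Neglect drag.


T = 2*v0*sin(theta)/g = 2*157*sin(67°)/9.81 = 29.46 s

29.46 s


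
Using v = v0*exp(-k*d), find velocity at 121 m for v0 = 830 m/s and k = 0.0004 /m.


v = v0*exp(-k*d) = 830*exp(-0.0004*121) = 790.8 m/s

790.8 m/s


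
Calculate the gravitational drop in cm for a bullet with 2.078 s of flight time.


drop = 0.5*g*t^2 = 0.5*9.81*2.078^2 = 21.1802 m ≈ 2118 cm

2118 cm


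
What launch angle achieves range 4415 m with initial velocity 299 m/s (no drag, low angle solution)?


sin(2*theta) = R*g/v0^2 = 4415*9.81/299^2 = 0.484459, theta = arcsin(0.484459)/2 = 14.49°

14.49 degrees


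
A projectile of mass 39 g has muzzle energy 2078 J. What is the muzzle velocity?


v = sqrt(2*E/m) = sqrt(2*2078/0.039) = 326.4 m/s

326.4 m/s


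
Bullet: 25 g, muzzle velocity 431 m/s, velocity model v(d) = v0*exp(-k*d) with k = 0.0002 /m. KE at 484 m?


v = v0*exp(-k*d) = 431*exp(-0.0002*484) = 391.235 m/s
E = 0.5*m*v^2 = 0.5*0.025*391.235^2 = 1913 J

1913 J


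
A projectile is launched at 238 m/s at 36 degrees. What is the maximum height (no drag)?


H = (v0*sin(theta))^2 / (2g) = (238*sin(36°))^2 / (2*9.81) = 997.5 m

997.5 m


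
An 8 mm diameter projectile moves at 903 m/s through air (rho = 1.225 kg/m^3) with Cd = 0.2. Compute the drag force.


A = pi*(d/2)^2 = pi*(8/2000)^2 = 5.02655e-05 m^2
Fd = 0.5*Cd*rho*A*v^2 = 0.5*0.2*1.225*5.02655e-05*903^2 = 5.021 N

5.021 N


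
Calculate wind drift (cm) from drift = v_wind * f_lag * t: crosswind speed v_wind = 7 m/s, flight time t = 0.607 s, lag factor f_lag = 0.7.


drift = v_wind * lag * t = 7 * 0.7 * 0.607 = 2.9743 m ≈ 297.4 cm

297.4 cm


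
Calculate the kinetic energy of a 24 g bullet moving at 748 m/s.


E = 0.5*m*v^2 = 0.5*0.024*748^2 = 6714 J

6714 J


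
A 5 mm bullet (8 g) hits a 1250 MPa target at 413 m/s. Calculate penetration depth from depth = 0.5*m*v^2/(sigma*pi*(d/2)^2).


A = pi*(d/2)^2 = pi*(5/2)^2 = 19.635 mm^2
E = 0.5*m*v^2 = 0.5*0.008*413^2 = 682.276 J
depth = E/(sigma*A) = 682.276 J / (1250 MPa * 19.635 mm^2) = 682.276/(1250 * 19.635) m = 0.0277984 m ≈ 27.8 mm

27.8 mm


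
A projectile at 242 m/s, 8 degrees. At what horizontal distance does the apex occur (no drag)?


R = v0^2*sin(2*theta)/g = 242^2*sin(2*8°)/9.81 = 1645.51 m
apex_dist = R/2 = 1645.51/2 = 822.8 m

822.8 m


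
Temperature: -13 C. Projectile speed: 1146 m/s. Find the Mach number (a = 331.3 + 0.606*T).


a = 331.3 + 0.606*(-13) = 323.422 m/s
M = v/a = 1146/323.422 = 3.543

3.543


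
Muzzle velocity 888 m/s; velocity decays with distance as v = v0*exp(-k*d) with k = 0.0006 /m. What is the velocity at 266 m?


v = v0*exp(-k*d) = 888*exp(-0.0006*266) = 757 m/s

757 m/s


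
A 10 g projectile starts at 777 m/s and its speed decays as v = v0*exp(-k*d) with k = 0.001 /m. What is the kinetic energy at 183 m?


v = v0*exp(-k*d) = 777*exp(-0.001*183) = 647.061 m/s
E = 0.5*m*v^2 = 0.5*0.01*647.061^2 = 2093 J

2093 J


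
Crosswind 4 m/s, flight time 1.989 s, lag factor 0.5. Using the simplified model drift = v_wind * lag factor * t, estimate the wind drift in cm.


drift = v_wind * lag * t = 4 * 0.5 * 1.989 = 3.978 m ≈ 397.8 cm

397.8 cm


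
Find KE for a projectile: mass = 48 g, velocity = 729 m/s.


E = 0.5*m*v^2 = 0.5*0.048*729^2 = 12755 J

12755 J


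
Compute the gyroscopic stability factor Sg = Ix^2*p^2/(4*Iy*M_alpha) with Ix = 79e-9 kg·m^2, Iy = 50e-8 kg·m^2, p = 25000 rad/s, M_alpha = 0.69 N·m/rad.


Sg = Ix^2 * p^2 / (4 * Iy * M_alpha) = (79e-9)^2 * 25000^2 / (4 * 50e-8 * 0.69) = 2.827

2.827


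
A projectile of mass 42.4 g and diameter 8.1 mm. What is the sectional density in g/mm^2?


SD = m/d^2 = 42.4/8.1^2 = 0.6462 g/mm^2

0.6462 g/mm^2


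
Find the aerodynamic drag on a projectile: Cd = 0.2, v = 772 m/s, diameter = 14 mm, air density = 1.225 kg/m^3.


A = pi*(d/2)^2 = pi*(14/2000)^2 = 1.53938e-04 m^2
Fd = 0.5*Cd*rho*A*v^2 = 0.5*0.2*1.225*1.53938e-04*772^2 = 11.24 N

11.24 N


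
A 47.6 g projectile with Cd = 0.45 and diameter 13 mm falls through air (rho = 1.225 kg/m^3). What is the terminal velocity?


A = pi*(d/2)^2 = pi*(13/2000)^2 = 1.32732e-04 m^2
vt = sqrt(2mg/(Cd*rho*A)) = sqrt(2*0.0476*9.81/(0.45 * 1.225 * 1.32732e-04)) = 113 m/s

113 m/s


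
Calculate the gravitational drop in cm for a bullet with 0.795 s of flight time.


drop = 0.5*g*t^2 = 0.5*9.81*0.795^2 = 3.10008 m ≈ 310 cm

310 cm


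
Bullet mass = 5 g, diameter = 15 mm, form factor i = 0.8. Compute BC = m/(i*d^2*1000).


BC = m/(i*d^2*1000) = 5/(0.8 * 15^2 * 1000) = 2.778e-05

2.778e-05


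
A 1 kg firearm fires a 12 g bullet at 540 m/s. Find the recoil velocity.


v_recoil = m_p * v_p / m_gun = 0.012 * 540 / 1 = 6.48 m/s

6.48 m/s


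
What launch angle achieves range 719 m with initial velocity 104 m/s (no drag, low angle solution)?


sin(2*theta) = R*g/v0^2 = 719*9.81/104^2 = 0.652126, theta = arcsin(0.652126)/2 = 20.35°

20.35 degrees


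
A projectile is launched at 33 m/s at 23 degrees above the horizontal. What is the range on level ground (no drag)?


R = v0^2 * sin(2*theta) / g = 33^2 * sin(2*23°) / 9.81 = 79.85 m

79.85 m


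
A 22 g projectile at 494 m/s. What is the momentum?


p = m*v = 0.022*494 = 10.87 kg·m/s

10.87 kg·m/s


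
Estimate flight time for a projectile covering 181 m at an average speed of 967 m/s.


t = d/v = 181/967 = 0.1872 s

0.1872 s


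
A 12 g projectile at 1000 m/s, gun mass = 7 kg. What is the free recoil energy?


v_r = m_p*v_p/m_gun = 0.012*1000/7 = 1.71429 m/s, E_r = 0.5*m_gun*v_r^2 = 0.5*7*1.71429^2 = 10.29 J

10.29 J


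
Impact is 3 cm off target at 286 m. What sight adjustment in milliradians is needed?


1 mrad subtends 1 cm per 10 m of range, so adj = error_cm / (dist_m / 10) = 3 / (286/10) = 0.1049 mrad

0.1049 mrad
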